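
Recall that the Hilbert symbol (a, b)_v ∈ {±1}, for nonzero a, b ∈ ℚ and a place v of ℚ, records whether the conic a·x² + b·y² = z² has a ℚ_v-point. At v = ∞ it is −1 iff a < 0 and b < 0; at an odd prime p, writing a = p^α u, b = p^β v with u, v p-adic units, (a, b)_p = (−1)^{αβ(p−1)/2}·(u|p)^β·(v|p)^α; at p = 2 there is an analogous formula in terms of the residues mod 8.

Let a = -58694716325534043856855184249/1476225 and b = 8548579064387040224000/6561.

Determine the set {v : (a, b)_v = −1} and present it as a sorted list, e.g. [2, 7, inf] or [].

[2, 13, 17, 23]

Mod squares: a ≡ -77441, b ≡ 424235. Check v ∈ {∞, 2, 3, 5, 7, 13, 17, 19, 23, 31, 37}.
v=31: a=31^4·(≡9), b=31^3·(≡7) mod 31; (9|31)=+1, (7|31)=+1; (−1)^{4·3·15}·(+1)^3·(+1)^4 = +1.
v=2: v_2(a)=0, v_2(b)=8; units ≡ 7, 3 (mod 8); ε·ε+αω+βω = 1·1+0·1+8·0 ≡ 1  ⇒  (a,b)_2 = -1.
v=∞: -77441 < 0 and 424235 > 0  ⇒  (a,b)_∞ = +1.
v=17: a=17^4·(≡6), b=17^3·(≡4) mod 17; (6|17)=-1, (4|17)=+1; (−1)^{4·3·8}·(-1)^3·(+1)^4 = -1.
v=7: a=7^7·(≡1), b=7^3·(≡5) mod 7; (1|7)=+1, (5|7)=-1; (−1)^{7·3·3}·(+1)^3·(-1)^7 = +1.
v=37: a=37^3·(≡25), b=37^2·(≡30) mod 37; (25|37)=+1, (30|37)=+1; (−1)^{3·2·18}·(+1)^2·(+1)^3 = +1.
v=5: a=5^-2·(≡4), b=5^3·(≡2) mod 5; (4|5)=+1, (2|5)=-1; (−1)^{-2·3·2}·(+1)^3·(-1)^-2 = +1.
v=13: a=13^3·(≡4), b=13^2·(≡5) mod 13; (4|13)=+1, (5|13)=-1; (−1)^{3·2·6}·(+1)^2·(-1)^3 = -1.
v=3: a=3^-10·(≡1), b=3^-8·(≡2) mod 3; (1|3)=+1, (2|3)=-1; (−1)^{-10·-8·1}·(+1)^-8·(-1)^-10 = +1.
v=23: a=23^1·(≡19), b=23^1·(≡21) mod 23; (19|23)=-1, (21|23)=-1; (−1)^{1·1·11}·(-1)^1·(-1)^1 = -1.
v=19: a=19^2·(≡12), b=19^0·(≡8) mod 19; (12|19)=-1, (8|19)=-1; (−1)^{2·0·9}·(-1)^0·(-1)^2 = +1.
Ram(-77441, 424235) = {2, 13, 17, 23}; no ℚ_2-point on the conic.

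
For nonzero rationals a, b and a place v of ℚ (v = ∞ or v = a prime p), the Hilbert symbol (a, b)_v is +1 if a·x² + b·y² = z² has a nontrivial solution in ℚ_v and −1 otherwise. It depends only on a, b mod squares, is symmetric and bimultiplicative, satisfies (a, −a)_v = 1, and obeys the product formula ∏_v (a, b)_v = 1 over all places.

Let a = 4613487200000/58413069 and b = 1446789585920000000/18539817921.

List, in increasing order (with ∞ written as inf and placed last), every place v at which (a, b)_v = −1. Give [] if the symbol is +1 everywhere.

Mod squares: a ≡ 252447195, b ≡ 588455. Check v ∈ {∞, 2, 3, 5, 7, 11, 13, 17, 23, 41, 43}.
v=13: a=13^-1·(≡7), b=13^0·(≡3) mod 13; (7|13)=-1, (3|13)=+1; (−1)^{-1·0·6}·(-1)^0·(+1)^-1 = +1.
v=17: a=17^1·(≡5), b=17^1·(≡11) mod 17; (5|17)=-1, (11|17)=-1; (−1)^{1·1·8}·(-1)^1·(-1)^1 = +1.
v=11: a=11^-1·(≡9), b=11^0·(≡7) mod 11; (9|11)=+1, (7|11)=-1; (−1)^{-1·0·5}·(+1)^0·(-1)^-1 = -1.
v=2: v_2(a)=8, v_2(b)=16; units ≡ 3, 7 (mod 8); ε·ε+αω+βω = 1·1+8·0+16·1 ≡ 1  ⇒  (a,b)_2 = -1.
v=5: a=5^5·(≡1), b=5^7·(≡1) mod 5; (1|5)=+1, (1|5)=+1; (−1)^{5·7·2}·(+1)^7·(+1)^5 = +1.
v=43: a=43^1·(≡3), b=43^1·(≡41) mod 43; (3|43)=-1, (41|43)=+1; (−1)^{1·1·21}·(-1)^1·(+1)^1 = +1.
v=7: a=7^3·(≡2), b=7^5·(≡2) mod 7; (2|7)=+1, (2|7)=+1; (−1)^{3·5·3}·(+1)^5·(+1)^3 = -1.
v=41: a=41^-2·(≡35), b=41^-4·(≡40) mod 41; (35|41)=-1, (40|41)=+1; (−1)^{-2·-4·20}·(-1)^-4·(+1)^-2 = +1.
v=23: a=23^1·(≡17), b=23^1·(≡13) mod 23; (17|23)=-1, (13|23)=+1; (−1)^{1·1·11}·(-1)^1·(+1)^1 = +1.
v=3: a=3^-5·(≡1), b=3^-8·(≡2) mod 3; (1|3)=+1, (2|3)=-1; (−1)^{-5·-8·1}·(+1)^-8·(-1)^-5 = -1.
v=∞: 252447195 > 0 and 588455 > 0  ⇒  (a,b)_∞ = +1.
|Ram(252447195, 588455)| = 4, even; anisotropic at {2, 3, 7, 11}.

[2, 3, 7, 11]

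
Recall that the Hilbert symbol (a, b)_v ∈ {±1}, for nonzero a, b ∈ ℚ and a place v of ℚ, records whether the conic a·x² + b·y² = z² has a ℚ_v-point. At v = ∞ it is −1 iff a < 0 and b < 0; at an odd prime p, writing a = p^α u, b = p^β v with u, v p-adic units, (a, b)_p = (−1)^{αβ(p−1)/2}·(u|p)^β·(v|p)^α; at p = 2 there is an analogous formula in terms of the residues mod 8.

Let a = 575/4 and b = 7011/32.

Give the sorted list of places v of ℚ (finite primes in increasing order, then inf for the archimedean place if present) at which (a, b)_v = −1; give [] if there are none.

[2, 23]

(a, b) ≡ (23, 1558) mod (ℚ^×)²; places V = {2, 3, 5, 19, 23, 41, ∞}.
(a,b)_5: α=2, u≡2; β=0, v≡3 (mod 5); (2|5)=-1, (3|5)=-1; sign (−1)^0·-1^0·-1^2 = +1.
(a,b)_19: α=0, u≡6; β=1, v≡5 (mod 19); (6|19)=+1, (5|19)=+1; sign (−1)^0·+1^1·+1^0 = +1.
(a,b)_41: α=0, u≡31; β=1, v≡22 (mod 41); (31|41)=+1, (22|41)=-1; sign (−1)^0·+1^1·-1^0 = +1.
(a,b)_23: α=1, u≡12; β=0, v≡20 (mod 23); (12|23)=+1, (20|23)=-1; sign (−1)^0·+1^0·-1^1 = -1.
(a,b)_2: α=-2, β=-5; u≡7, v≡3 (mod 8); ε(u)ε(v)=1·1, αω(v)=-2·1, βω(u)=-5·0; sum ≡ 1  ⇒  -1.
(a,b)_∞: sgn(23)=+, sgn(1558)=+, so +1.
(a,b)_3: α=0, u≡2; β=2, v≡1 (mod 3); (2|3)=-1, (1|3)=+1; sign (−1)^0·-1^2·+1^0 = +1.
|Ram(23, 1558)| = 2, even; anisotropic at {2, 23}.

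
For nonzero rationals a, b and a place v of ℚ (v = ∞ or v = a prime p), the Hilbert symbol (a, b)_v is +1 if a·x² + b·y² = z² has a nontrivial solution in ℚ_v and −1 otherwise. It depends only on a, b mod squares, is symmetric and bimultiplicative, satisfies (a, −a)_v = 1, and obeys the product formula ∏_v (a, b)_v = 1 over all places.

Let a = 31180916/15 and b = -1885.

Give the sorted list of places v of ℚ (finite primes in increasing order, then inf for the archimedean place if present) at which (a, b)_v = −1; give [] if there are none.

Mod squares: a ≡ 139035, b ≡ -1885. Check v ∈ {∞, 2, 3, 5, 13, 23, 29, 31}.
v=2: v_2(a)=2, v_2(b)=0; units ≡ 3, 3 (mod 8); ε·ε+αω+βω = 1·1+2·1+0·1 ≡ 1  ⇒  (a,b)_2 = -1.
v=∞: 139035 > 0 and -1885 < 0  ⇒  (a,b)_∞ = +1.
v=13: a=13^1·(≡3), b=13^1·(≡11) mod 13; (3|13)=+1, (11|13)=-1; (−1)^{1·1·6}·(+1)^1·(-1)^1 = -1.
v=3: a=3^-1·(≡1), b=3^0·(≡2) mod 3; (1|3)=+1, (2|3)=-1; (−1)^{-1·0·1}·(+1)^0·(-1)^-1 = -1.
v=31: a=31^1·(≡11), b=31^0·(≡6) mod 31; (11|31)=-1, (6|31)=-1; (−1)^{1·0·15}·(-1)^0·(-1)^1 = -1.
v=23: a=23^1·(≡14), b=23^0·(≡1) mod 23; (14|23)=-1, (1|23)=+1; (−1)^{1·0·11}·(-1)^0·(+1)^1 = +1.
v=5: a=5^-1·(≡2), b=5^1·(≡3) mod 5; (2|5)=-1, (3|5)=-1; (−1)^{-1·1·2}·(-1)^1·(-1)^-1 = +1.
v=29: a=29^2·(≡28), b=29^1·(≡22) mod 29; (28|29)=+1, (22|29)=+1; (−1)^{2·1·14}·(+1)^1·(+1)^2 = +1.
|Ram(139035, -1885)| = 4, even; anisotropic at {2, 3, 13, 31}.

[2, 3, 13, 31]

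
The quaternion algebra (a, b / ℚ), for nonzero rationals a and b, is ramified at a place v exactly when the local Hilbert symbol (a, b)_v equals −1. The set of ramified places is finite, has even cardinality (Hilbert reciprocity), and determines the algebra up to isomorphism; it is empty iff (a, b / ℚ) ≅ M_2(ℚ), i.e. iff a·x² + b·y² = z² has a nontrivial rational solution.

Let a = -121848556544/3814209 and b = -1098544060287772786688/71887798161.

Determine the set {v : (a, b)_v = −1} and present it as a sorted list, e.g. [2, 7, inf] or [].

[13, inf]

Mod squares: a ≡ -11, b ≡ -143. Check v ∈ {∞, 2, 3, 7, 11, 13, 23, 31}.
v=3: a=3^-4·(≡1), b=3^-4·(≡1) mod 3; (1|3)=+1, (1|3)=+1; (−1)^{-4·-4·1}·(+1)^-4·(+1)^-4 = +1.
v=11: a=11^3·(≡6), b=11^3·(≡9) mod 11; (6|11)=-1, (9|11)=+1; (−1)^{3·3·5}·(-1)^3·(+1)^3 = +1.
v=7: a=7^-2·(≡6), b=7^2·(≡4) mod 7; (6|7)=-1, (4|7)=+1; (−1)^{-2·2·3}·(-1)^2·(+1)^-2 = +1.
v=∞: -11 < 0 and -143 < 0  ⇒  (a,b)_∞ = -1.
v=31: a=31^-2·(≡25), b=31^-6·(≡30) mod 31; (25|31)=+1, (30|31)=-1; (−1)^{-2·-6·15}·(+1)^-6·(-1)^-2 = +1.
v=23: a=23^2·(≡3), b=23^0·(≡12) mod 23; (3|23)=+1, (12|23)=+1; (−1)^{2·0·11}·(+1)^0·(+1)^2 = +1.
v=2: v_2(a)=10, v_2(b)=28; units ≡ 5, 1 (mod 8); ε·ε+αω+βω = 0·0+10·0+28·1 ≡ 0  ⇒  (a,b)_2 = +1.
v=13: a=13^2·(≡2), b=13^7·(≡11) mod 13; (2|13)=-1, (11|13)=-1; (−1)^{2·7·6}·(-1)^7·(-1)^2 = -1.
(-11, -143 / ℚ) ramifies at {13, ∞}: a division algebra.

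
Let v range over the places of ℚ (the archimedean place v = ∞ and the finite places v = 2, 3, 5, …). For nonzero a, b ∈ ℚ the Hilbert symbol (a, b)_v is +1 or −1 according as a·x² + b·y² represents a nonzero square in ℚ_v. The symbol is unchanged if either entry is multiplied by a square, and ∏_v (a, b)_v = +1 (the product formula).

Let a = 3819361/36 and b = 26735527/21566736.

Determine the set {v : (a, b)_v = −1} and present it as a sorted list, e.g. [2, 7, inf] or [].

[13, 19]

(a, b) ≡ (1729, 247) mod (ℚ^×)²; places V = {2, 3, 7, 13, 19, 43, 47, ∞}.
(a,b)_∞: sgn(1729)=+, sgn(247)=+, so +1.
(a,b)_7: α=1, u≡1; β=2, v≡4 (mod 7); (1|7)=+1, (4|7)=+1; sign (−1)^0·+1^2·+1^1 = +1.
(a,b)_47: α=2, u≡18; β=2, v≡9 (mod 47); (18|47)=+1, (9|47)=+1; sign (−1)^0·+1^2·+1^2 = +1.
(a,b)_3: α=-2, u≡1; β=-6, v≡1 (mod 3); (1|3)=+1, (1|3)=+1; sign (−1)^0·+1^-6·+1^-2 = +1.
(a,b)_2: α=-2, β=-4; u≡1, v≡7 (mod 8); ε(u)ε(v)=0·1, αω(v)=-2·0, βω(u)=-4·0; sum ≡ 0  ⇒  +1.
(a,b)_13: α=1, u≡1; β=1, v≡2 (mod 13); (1|13)=+1, (2|13)=-1; sign (−1)^0·+1^1·-1^1 = -1.
(a,b)_19: α=1, u≡10; β=1, v≡18 (mod 19); (10|19)=-1, (18|19)=-1; sign (−1)^1·-1^1·-1^1 = -1.
(a,b)_43: α=0, u≡4; β=-2, v≡33 (mod 43); (4|43)=+1, (33|43)=-1; sign (−1)^0·+1^-2·-1^0 = +1.
Ram(1729, 247) = {13, 19}; no ℚ_13-point on the conic.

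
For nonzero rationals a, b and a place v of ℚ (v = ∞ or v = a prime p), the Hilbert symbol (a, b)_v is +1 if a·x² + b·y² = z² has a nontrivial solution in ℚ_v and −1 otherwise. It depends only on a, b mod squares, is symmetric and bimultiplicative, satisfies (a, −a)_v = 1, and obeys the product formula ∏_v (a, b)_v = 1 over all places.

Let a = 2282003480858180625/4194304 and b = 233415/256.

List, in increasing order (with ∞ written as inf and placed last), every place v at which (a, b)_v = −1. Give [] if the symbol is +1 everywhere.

(a, b) ≡ (4641, 25935) mod (ℚ^×)²; places V = {2, 3, 5, 7, 13, 17, 19, ∞}.
(a,b)_3: α=7, u≡2; β=3, v≡2 (mod 3); (2|3)=-1, (2|3)=-1; sign (−1)^1·-1^3·-1^7 = -1.
(a,b)_2: α=-22, β=-8; u≡1, v≡7 (mod 8); ε(u)ε(v)=0·1, αω(v)=-22·0, βω(u)=-8·0; sum ≡ 0  ⇒  +1.
(a,b)_5: α=4, u≡1; β=1, v≡3 (mod 5); (1|5)=+1, (3|5)=-1; sign (−1)^0·+1^1·-1^4 = +1.
(a,b)_19: α=4, u≡6; β=1, v≡16 (mod 19); (6|19)=+1, (16|19)=+1; sign (−1)^0·+1^1·+1^4 = +1.
(a,b)_∞: sgn(4641)=+, sgn(25935)=+, so +1.
(a,b)_13: α=3, u≡2; β=1, v≡6 (mod 13); (2|13)=-1, (6|13)=-1; sign (−1)^0·-1^1·-1^3 = +1.
(a,b)_17: α=1, u≡4; β=0, v≡5 (mod 17); (4|17)=+1, (5|17)=-1; sign (−1)^0·+1^0·-1^1 = -1.
(a,b)_7: α=3, u≡3; β=1, v≡1 (mod 7); (3|7)=-1, (1|7)=+1; sign (−1)^1·-1^1·+1^3 = +1.
(4641, 25935 / ℚ) ramifies at {3, 17}: a division algebra.

[3, 17]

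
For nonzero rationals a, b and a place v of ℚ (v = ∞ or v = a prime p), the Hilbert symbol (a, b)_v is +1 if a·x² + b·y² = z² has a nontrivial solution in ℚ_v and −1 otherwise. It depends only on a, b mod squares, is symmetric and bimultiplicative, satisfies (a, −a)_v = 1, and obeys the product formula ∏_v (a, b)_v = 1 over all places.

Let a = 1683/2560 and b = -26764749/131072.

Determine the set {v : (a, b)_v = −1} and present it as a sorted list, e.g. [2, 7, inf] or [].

(a, b) ≡ (1870, -660858) mod (ℚ^×)²; places V = {2, 3, 5, 11, 17, 19, 31, ∞}.
(a,b)_3: α=2, u≡1; β=5, v≡1 (mod 3); (1|3)=+1, (1|3)=+1; sign (−1)^0·+1^5·+1^2 = +1.
(a,b)_5: α=-1, u≡4; β=0, v≡3 (mod 5); (4|5)=+1, (3|5)=-1; sign (−1)^0·+1^0·-1^-1 = -1.
(a,b)_31: α=0, u≡16; β=1, v≡16 (mod 31); (16|31)=+1, (16|31)=+1; sign (−1)^0·+1^1·+1^0 = +1.
(a,b)_2: α=-9, β=-17; u≡7, v≡3 (mod 8); ε(u)ε(v)=1·1, αω(v)=-9·1, βω(u)=-17·0; sum ≡ 0  ⇒  +1.
(a,b)_17: α=1, u≡15; β=1, v≡12 (mod 17); (15|17)=+1, (12|17)=-1; sign (−1)^0·+1^1·-1^1 = -1.
(a,b)_11: α=1, u≡4; β=1, v≡9 (mod 11); (4|11)=+1, (9|11)=+1; sign (−1)^1·+1^1·+1^1 = -1.
(a,b)_∞: sgn(1870)=+, sgn(-660858)=−, so +1.
(a,b)_19: α=0, u≡13; β=1, v≡16 (mod 19); (13|19)=-1, (16|19)=+1; sign (−1)^0·-1^1·+1^0 = -1.
(1870, -660858 / ℚ) ramifies at {5, 11, 17, 19}: a division algebra.

[5, 11, 17, 19]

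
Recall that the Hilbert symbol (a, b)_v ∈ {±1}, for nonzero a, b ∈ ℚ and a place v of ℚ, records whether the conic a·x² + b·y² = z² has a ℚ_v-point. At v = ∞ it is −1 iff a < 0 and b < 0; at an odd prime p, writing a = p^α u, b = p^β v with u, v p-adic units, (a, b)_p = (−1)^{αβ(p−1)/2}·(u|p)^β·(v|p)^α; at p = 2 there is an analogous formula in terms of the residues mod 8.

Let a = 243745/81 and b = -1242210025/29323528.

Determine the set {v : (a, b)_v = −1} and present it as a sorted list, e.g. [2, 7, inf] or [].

[5, 41]

(a, b) ≡ (145, -82) mod (ℚ^×)²; places V = {2, 3, 5, 7, 13, 19, 23, 29, 41, 53, ∞}.
(a,b)_23: α=0, u≡5; β=-2, v≡17 (mod 23); (5|23)=-1, (17|23)=-1; sign (−1)^0·-1^-2·-1^0 = +1.
(a,b)_13: α=0, u≡7; β=-2, v≡9 (mod 13); (7|13)=-1, (9|13)=+1; sign (−1)^0·-1^-2·+1^0 = +1.
(a,b)_∞: sgn(145)=+, sgn(-82)=−, so +1.
(a,b)_5: α=1, u≡4; β=2, v≡3 (mod 5); (4|5)=+1, (3|5)=-1; sign (−1)^0·+1^2·-1^1 = -1.
(a,b)_2: α=0, β=-3; u≡1, v≡7 (mod 8); ε(u)ε(v)=0·1, αω(v)=0·0, βω(u)=-3·0; sum ≡ 0  ⇒  +1.
(a,b)_29: α=1, u≡25; β=0, v≡4 (mod 29); (25|29)=+1, (4|29)=+1; sign (−1)^0·+1^0·+1^1 = +1.
(a,b)_53: α=0, u≡34; β=2, v≡10 (mod 53); (34|53)=-1, (10|53)=+1; sign (−1)^0·-1^2·+1^0 = +1.
(a,b)_7: α=0, u≡3; β=2, v≡1 (mod 7); (3|7)=-1, (1|7)=+1; sign (−1)^0·-1^2·+1^0 = +1.
(a,b)_41: α=2, u≡19; β=-1, v≡36 (mod 41); (19|41)=-1, (36|41)=+1; sign (−1)^0·-1^-1·+1^2 = -1.
(a,b)_3: α=-4, u≡1; β=0, v≡2 (mod 3); (1|3)=+1, (2|3)=-1; sign (−1)^0·+1^0·-1^-4 = +1.
(a,b)_19: α=0, u≡14; β=2, v≡18 (mod 19); (14|19)=-1, (18|19)=-1; sign (−1)^0·-1^2·-1^0 = +1.
(145, -82 / ℚ) ramifies at {5, 41}: a division algebra.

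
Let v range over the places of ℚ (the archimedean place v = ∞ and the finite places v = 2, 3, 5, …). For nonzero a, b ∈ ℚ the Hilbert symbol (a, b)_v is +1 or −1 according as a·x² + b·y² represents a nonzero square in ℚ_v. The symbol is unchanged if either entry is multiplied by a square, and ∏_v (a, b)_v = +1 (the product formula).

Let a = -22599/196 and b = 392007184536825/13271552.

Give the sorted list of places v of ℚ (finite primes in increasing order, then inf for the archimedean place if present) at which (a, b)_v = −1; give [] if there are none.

[3, 13, 17, 31]

Mod squares: a ≡ -31, b ≡ 41106. Check v ∈ {∞, 2, 3, 5, 7, 11, 13, 17, 23, 31}.
v=∞: -31 < 0 and 41106 > 0  ⇒  (a,b)_∞ = +1.
v=31: a=31^1·(≡17), b=31^3·(≡23) mod 31; (17|31)=-1, (23|31)=-1; (−1)^{1·3·15}·(-1)^3·(-1)^1 = -1.
v=7: a=7^-2·(≡1), b=7^-2·(≡1) mod 7; (1|7)=+1, (1|7)=+1; (−1)^{-2·-2·3}·(+1)^-2·(+1)^-2 = +1.
v=23: a=23^0·(≡20), b=23^-2·(≡19) mod 23; (20|23)=-1, (19|23)=-1; (−1)^{0·-2·11}·(-1)^-2·(-1)^0 = +1.
v=5: a=5^0·(≡1), b=5^2·(≡4) mod 5; (1|5)=+1, (4|5)=+1; (−1)^{0·2·2}·(+1)^2·(+1)^0 = +1.
v=3: a=3^6·(≡2), b=3^9·(≡1) mod 3; (2|3)=-1, (1|3)=+1; (−1)^{6·9·1}·(-1)^9·(+1)^6 = -1.
v=17: a=17^0·(≡5), b=17^1·(≡2) mod 17; (5|17)=-1, (2|17)=+1; (−1)^{0·1·8}·(-1)^1·(+1)^0 = -1.
v=2: v_2(a)=-2, v_2(b)=-9; units ≡ 1, 1 (mod 8); ε·ε+αω+βω = 0·0+-2·0+-9·0 ≡ 0  ⇒  (a,b)_2 = +1.
v=11: a=11^0·(≡8), b=11^2·(≡10) mod 11; (8|11)=-1, (10|11)=-1; (−1)^{0·2·5}·(-1)^2·(-1)^0 = +1.
v=13: a=13^0·(≡8), b=13^1·(≡10) mod 13; (8|13)=-1, (10|13)=+1; (−1)^{0·1·6}·(-1)^1·(+1)^0 = -1.
(-31, 41106 / ℚ) ramifies at {3, 13, 17, 31}: a division algebra.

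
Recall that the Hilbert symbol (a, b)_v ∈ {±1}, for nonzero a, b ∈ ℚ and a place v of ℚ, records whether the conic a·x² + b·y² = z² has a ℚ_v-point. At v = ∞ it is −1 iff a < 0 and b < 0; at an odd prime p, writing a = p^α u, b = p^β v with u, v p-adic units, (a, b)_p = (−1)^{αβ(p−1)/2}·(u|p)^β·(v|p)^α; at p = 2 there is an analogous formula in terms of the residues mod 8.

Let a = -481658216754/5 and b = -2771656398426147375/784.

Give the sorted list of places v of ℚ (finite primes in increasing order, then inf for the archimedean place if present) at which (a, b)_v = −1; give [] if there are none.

[11, 13, 37, inf]

Mod squares: a ≡ -4552535130, b ≡ -5655. Check v ∈ {∞, 2, 3, 5, 7, 11, 13, 23, 29, 37, 43}.
v=7: a=7^0·(≡4), b=7^-2·(≡2) mod 7; (4|7)=+1, (2|7)=+1; (−1)^{0·-2·3}·(+1)^-2·(+1)^0 = +1.
v=2: v_2(a)=1, v_2(b)=-4; units ≡ 3, 1 (mod 8); ε·ε+αω+βω = 1·0+1·0+-4·1 ≡ 0  ⇒  (a,b)_2 = +1.
v=3: a=3^1·(≡1), b=3^1·(≡2) mod 3; (1|3)=+1, (2|3)=-1; (−1)^{1·1·1}·(+1)^1·(-1)^1 = +1.
v=43: a=43^1·(≡36), b=43^2·(≡13) mod 43; (36|43)=+1, (13|43)=+1; (−1)^{1·2·21}·(+1)^2·(+1)^1 = +1.
v=11: a=11^1·(≡10), b=11^4·(≡6) mod 11; (10|11)=-1, (6|11)=-1; (−1)^{1·4·5}·(-1)^4·(-1)^1 = -1.
v=23: a=23^3·(≡17), b=23^2·(≡3) mod 23; (17|23)=-1, (3|23)=+1; (−1)^{3·2·11}·(-1)^2·(+1)^3 = +1.
v=5: a=5^-1·(≡1), b=5^3·(≡4) mod 5; (1|5)=+1, (4|5)=+1; (−1)^{-1·3·2}·(+1)^3·(+1)^-1 = +1.
v=29: a=29^1·(≡3), b=29^1·(≡10) mod 29; (3|29)=-1, (10|29)=-1; (−1)^{1·1·14}·(-1)^1·(-1)^1 = +1.
v=∞: -4552535130 < 0 and -5655 < 0  ⇒  (a,b)_∞ = -1.
v=37: a=37^1·(≡26), b=37^2·(≡24) mod 37; (26|37)=+1, (24|37)=-1; (−1)^{1·2·18}·(+1)^2·(-1)^1 = -1.
v=13: a=13^1·(≡3), b=13^1·(≡5) mod 13; (3|13)=+1, (5|13)=-1; (−1)^{1·1·6}·(+1)^1·(-1)^1 = -1.
|Ram(-4552535130, -5655)| = 4, even; anisotropic at {11, 13, 37, ∞}.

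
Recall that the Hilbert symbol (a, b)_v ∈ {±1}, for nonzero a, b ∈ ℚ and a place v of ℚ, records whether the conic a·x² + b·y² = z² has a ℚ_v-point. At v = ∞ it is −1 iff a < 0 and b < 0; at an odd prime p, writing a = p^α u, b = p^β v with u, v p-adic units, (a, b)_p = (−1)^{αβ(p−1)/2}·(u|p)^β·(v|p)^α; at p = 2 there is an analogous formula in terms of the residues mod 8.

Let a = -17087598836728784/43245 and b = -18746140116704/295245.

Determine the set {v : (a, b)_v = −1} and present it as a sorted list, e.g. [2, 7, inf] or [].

[13, inf]

(a, b) ≡ (-1105, -70) mod (ℚ^×)²; places V = {2, 3, 5, 7, 11, 13, 17, 29, 31, ∞}.
(a,b)_17: α=3, u≡6; β=4, v≡15 (mod 17); (6|17)=-1, (15|17)=+1; sign (−1)^0·-1^4·+1^3 = +1.
(a,b)_29: α=2, u≡3; β=0, v≡14 (mod 29); (3|29)=-1, (14|29)=-1; sign (−1)^0·-1^0·-1^2 = +1.
(a,b)_∞: sgn(-1105)=−, sgn(-70)=−, so -1.
(a,b)_31: α=-2, u≡21; β=0, v≡30 (mod 31); (21|31)=-1, (30|31)=-1; sign (−1)^0·-1^0·-1^-2 = +1.
(a,b)_3: α=-2, u≡2; β=-10, v≡2 (mod 3); (2|3)=-1, (2|3)=-1; sign (−1)^0·-1^-10·-1^-2 = +1.
(a,b)_7: α=6, u≡2; β=3, v≡4 (mod 7); (2|7)=+1, (4|7)=+1; sign (−1)^0·+1^3·+1^6 = +1.
(a,b)_13: α=3, u≡11; β=2, v≡6 (mod 13); (11|13)=-1, (6|13)=-1; sign (−1)^0·-1^2·-1^3 = -1.
(a,b)_2: α=4, β=5; u≡7, v≡5 (mod 8); ε(u)ε(v)=1·0, αω(v)=4·1, βω(u)=5·0; sum ≡ 0  ⇒  +1.
(a,b)_11: α=0, u≡8; β=2, v≡10 (mod 11); (8|11)=-1, (10|11)=-1; sign (−1)^0·-1^2·-1^0 = +1.
(a,b)_5: α=-1, u≡4; β=-1, v≡4 (mod 5); (4|5)=+1, (4|5)=+1; sign (−1)^0·+1^-1·+1^-1 = +1.
Ram(-1105, -70) = {13, ∞}; no ℚ_13-point on the conic.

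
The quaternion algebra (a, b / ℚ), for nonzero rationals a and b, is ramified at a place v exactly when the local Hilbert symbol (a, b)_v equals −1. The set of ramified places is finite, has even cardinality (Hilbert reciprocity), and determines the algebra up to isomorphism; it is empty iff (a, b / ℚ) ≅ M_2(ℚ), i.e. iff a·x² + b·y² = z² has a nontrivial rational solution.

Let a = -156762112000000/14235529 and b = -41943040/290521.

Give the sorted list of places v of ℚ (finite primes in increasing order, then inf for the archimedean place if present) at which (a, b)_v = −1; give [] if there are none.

Mod squares: a ≡ -598, b ≡ -10. Check v ∈ {∞, 2, 5, 7, 11, 13, 23}.
v=∞: -598 < 0 and -10 < 0  ⇒  (a,b)_∞ = -1.
v=13: a=13^1·(≡8), b=13^0·(≡3) mod 13; (8|13)=-1, (3|13)=+1; (−1)^{1·0·6}·(-1)^0·(+1)^1 = +1.
v=7: a=7^-6·(≡2), b=7^-4·(≡4) mod 7; (2|7)=+1, (4|7)=+1; (−1)^{-6·-4·3}·(+1)^-4·(+1)^-6 = +1.
v=11: a=11^-2·(≡8), b=11^-2·(≡5) mod 11; (8|11)=-1, (5|11)=+1; (−1)^{-2·-2·5}·(-1)^-2·(+1)^-2 = +1.
v=2: v_2(a)=25, v_2(b)=23; units ≡ 5, 3 (mod 8); ε·ε+αω+βω = 0·1+25·1+23·1 ≡ 0  ⇒  (a,b)_2 = +1.
v=23: a=23^1·(≡19), b=23^0·(≡16) mod 23; (19|23)=-1, (16|23)=+1; (−1)^{1·0·11}·(-1)^0·(+1)^1 = +1.
v=5: a=5^6·(≡3), b=5^1·(≡2) mod 5; (3|5)=-1, (2|5)=-1; (−1)^{6·1·2}·(-1)^1·(-1)^6 = -1.
Ram(-598, -10) = {5, ∞}; no ℚ_5-point on the conic.

[5, inf]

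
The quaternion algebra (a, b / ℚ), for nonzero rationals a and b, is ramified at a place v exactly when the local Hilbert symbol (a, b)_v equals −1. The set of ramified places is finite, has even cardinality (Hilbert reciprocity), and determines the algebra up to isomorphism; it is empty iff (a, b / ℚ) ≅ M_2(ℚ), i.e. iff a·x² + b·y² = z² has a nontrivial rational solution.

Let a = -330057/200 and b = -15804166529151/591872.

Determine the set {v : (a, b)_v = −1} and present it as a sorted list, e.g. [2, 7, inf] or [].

(a, b) ≡ (-434, -176638) mod (ℚ^×)²; places V = {2, 3, 5, 7, 11, 13, 17, 31, 37, ∞}.
(a,b)_∞: sgn(-434)=−, sgn(-176638)=−, so -1.
(a,b)_2: α=-3, β=-11; u≡7, v≡1 (mod 8); ε(u)ε(v)=1·0, αω(v)=-3·0, βω(u)=-11·0; sum ≡ 0  ⇒  +1.
(a,b)_3: α=2, u≡1; β=2, v≡2 (mod 3); (1|3)=+1, (2|3)=-1; sign (−1)^0·+1^2·-1^2 = +1.
(a,b)_13: α=2, u≡2; β=2, v≡8 (mod 13); (2|13)=-1, (8|13)=-1; sign (−1)^0·-1^2·-1^2 = +1.
(a,b)_17: α=0, u≡9; β=-2, v≡15 (mod 17); (9|17)=+1, (15|17)=+1; sign (−1)^0·+1^-2·+1^0 = +1.
(a,b)_5: α=-2, u≡1; β=0, v≡2 (mod 5); (1|5)=+1, (2|5)=-1; sign (−1)^0·+1^0·-1^-2 = +1.
(a,b)_11: α=0, u≡10; β=1, v≡2 (mod 11); (10|11)=-1, (2|11)=-1; sign (−1)^0·-1^1·-1^0 = -1.
(a,b)_37: α=0, u≡26; β=1, v≡27 (mod 37); (26|37)=+1, (27|37)=+1; sign (−1)^0·+1^1·+1^0 = +1.
(a,b)_31: α=1, u≡30; β=1, v≡26 (mod 31); (30|31)=-1, (26|31)=-1; sign (−1)^1·-1^1·-1^1 = -1.
(a,b)_7: α=1, u≡2; β=7, v≡1 (mod 7); (2|7)=+1, (1|7)=+1; sign (−1)^1·+1^7·+1^1 = -1.
(-434, -176638 / ℚ) ramifies at {7, 11, 31, ∞}: a division algebra.

[7, 11, 31, inf]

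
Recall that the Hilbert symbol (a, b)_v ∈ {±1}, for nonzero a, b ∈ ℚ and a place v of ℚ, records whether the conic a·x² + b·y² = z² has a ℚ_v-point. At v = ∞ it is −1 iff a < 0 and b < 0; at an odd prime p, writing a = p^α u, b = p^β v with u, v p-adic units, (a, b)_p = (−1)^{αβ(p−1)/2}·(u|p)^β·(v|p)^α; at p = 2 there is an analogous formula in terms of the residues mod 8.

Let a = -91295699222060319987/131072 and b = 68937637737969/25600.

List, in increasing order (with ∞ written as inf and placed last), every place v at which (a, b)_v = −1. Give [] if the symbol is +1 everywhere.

[3, 11, 17, 19]

Mod squares: a ≡ -2124694, b ≡ 156009. Check v ∈ {∞, 2, 3, 5, 7, 11, 13, 17, 19, 23}.
v=3: a=3^6·(≡2), b=3^3·(≡1) mod 3; (2|3)=-1, (1|3)=+1; (−1)^{6·3·1}·(-1)^3·(+1)^6 = -1.
v=7: a=7^8·(≡4), b=7^5·(≡3) mod 7; (4|7)=+1, (3|7)=-1; (−1)^{8·5·3}·(+1)^5·(-1)^8 = +1.
v=2: v_2(a)=-17, v_2(b)=-10; units ≡ 5, 1 (mod 8); ε·ε+αω+βω = 0·0+-17·0+-10·1 ≡ 0  ⇒  (a,b)_2 = +1.
v=5: a=5^0·(≡4), b=5^-2·(≡1) mod 5; (4|5)=+1, (1|5)=+1; (−1)^{0·-2·2}·(+1)^-2·(+1)^0 = +1.
v=∞: -2124694 < 0 and 156009 > 0  ⇒  (a,b)_∞ = +1.
v=23: a=23^1·(≡16), b=23^1·(≡21) mod 23; (16|23)=+1, (21|23)=-1; (−1)^{1·1·11}·(+1)^1·(-1)^1 = +1.
v=13: a=13^3·(≡11), b=13^2·(≡10) mod 13; (11|13)=-1, (10|13)=+1; (−1)^{3·2·6}·(-1)^2·(+1)^3 = +1.
v=19: a=19^1·(≡2), b=19^1·(≡2) mod 19; (2|19)=-1, (2|19)=-1; (−1)^{1·1·9}·(-1)^1·(-1)^1 = -1.
v=11: a=11^3·(≡7), b=11^2·(≡10) mod 11; (7|11)=-1, (10|11)=-1; (−1)^{3·2·5}·(-1)^2·(-1)^3 = -1.
v=17: a=17^1·(≡15), b=17^1·(≡11) mod 17; (15|17)=+1, (11|17)=-1; (−1)^{1·1·8}·(+1)^1·(-1)^1 = -1.
|Ram(-2124694, 156009)| = 4, even; anisotropic at {3, 11, 17, 19}.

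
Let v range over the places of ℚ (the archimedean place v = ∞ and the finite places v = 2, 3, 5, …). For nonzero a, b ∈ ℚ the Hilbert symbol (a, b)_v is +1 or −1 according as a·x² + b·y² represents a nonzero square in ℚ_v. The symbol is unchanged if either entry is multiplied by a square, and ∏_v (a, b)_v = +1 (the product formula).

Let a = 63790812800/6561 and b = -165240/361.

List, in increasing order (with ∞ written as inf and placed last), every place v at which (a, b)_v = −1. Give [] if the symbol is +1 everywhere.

Mod squares: a ≡ 329498, b ≡ -510. Check v ∈ {∞, 2, 3, 5, 11, 13, 17, 19, 23, 29}.
v=11: a=11^2·(≡4), b=11^0·(≡10) mod 11; (4|11)=+1, (10|11)=-1; (−1)^{2·0·5}·(+1)^0·(-1)^2 = +1.
v=29: a=29^1·(≡20), b=29^0·(≡18) mod 29; (20|29)=+1, (18|29)=-1; (−1)^{1·0·14}·(+1)^0·(-1)^1 = -1.
v=17: a=17^0·(≡1), b=17^1·(≡1) mod 17; (1|17)=+1, (1|17)=+1; (−1)^{0·1·8}·(+1)^1·(+1)^0 = +1.
v=∞: 329498 > 0 and -510 < 0  ⇒  (a,b)_∞ = +1.
v=2: v_2(a)=7, v_2(b)=3; units ≡ 5, 1 (mod 8); ε·ε+αω+βω = 0·0+7·0+3·1 ≡ 1  ⇒  (a,b)_2 = -1.
v=3: a=3^-8·(≡2), b=3^5·(≡1) mod 3; (2|3)=-1, (1|3)=+1; (−1)^{-8·5·1}·(-1)^5·(+1)^-8 = -1.
v=19: a=19^1·(≡2), b=19^-2·(≡3) mod 19; (2|19)=-1, (3|19)=-1; (−1)^{1·-2·9}·(-1)^-2·(-1)^1 = -1.
v=13: a=13^1·(≡4), b=13^0·(≡12) mod 13; (4|13)=+1, (12|13)=+1; (−1)^{1·0·6}·(+1)^0·(+1)^1 = +1.
v=5: a=5^2·(≡2), b=5^1·(≡2) mod 5; (2|5)=-1, (2|5)=-1; (−1)^{2·1·2}·(-1)^1·(-1)^2 = -1.
v=23: a=23^1·(≡7), b=23^0·(≡11) mod 23; (7|23)=-1, (11|23)=-1; (−1)^{1·0·11}·(-1)^0·(-1)^1 = -1.
Ram(329498, -510) = {2, 3, 5, 19, 23, 29}; no ℚ_2-point on the conic.

[2, 3, 5, 19, 23, 29]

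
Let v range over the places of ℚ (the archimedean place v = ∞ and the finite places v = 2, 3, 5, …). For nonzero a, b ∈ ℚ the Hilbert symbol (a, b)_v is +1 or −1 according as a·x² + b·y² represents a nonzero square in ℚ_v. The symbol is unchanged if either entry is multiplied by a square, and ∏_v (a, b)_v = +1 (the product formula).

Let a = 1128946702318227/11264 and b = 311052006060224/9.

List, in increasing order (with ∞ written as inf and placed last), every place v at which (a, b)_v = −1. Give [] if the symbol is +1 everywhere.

(a, b) ≡ (3553, 70499) mod (ℚ^×)²; places V = {2, 3, 11, 13, 17, 19, 23, 29, ∞}.
(a,b)_19: α=3, u≡17; β=4, v≡17 (mod 19); (17|19)=+1, (17|19)=+1; sign (−1)^0·+1^4·+1^3 = +1.
(a,b)_11: α=-1, u≡1; β=1, v≡6 (mod 11); (1|11)=+1, (6|11)=-1; sign (−1)^1·+1^1·-1^-1 = +1.
(a,b)_2: α=-10, β=6; u≡1, v≡3 (mod 8); ε(u)ε(v)=0·1, αω(v)=-10·1, βω(u)=6·0; sum ≡ 0  ⇒  +1.
(a,b)_23: α=0, u≡22; β=2, v≡1 (mod 23); (22|23)=-1, (1|23)=+1; sign (−1)^0·-1^2·+1^0 = +1.
(a,b)_13: α=2, u≡9; β=1, v≡8 (mod 13); (9|13)=+1, (8|13)=-1; sign (−1)^0·+1^1·-1^2 = +1.
(a,b)_29: α=4, u≡14; β=1, v≡20 (mod 29); (14|29)=-1, (20|29)=+1; sign (−1)^0·-1^1·+1^4 = -1.
(a,b)_3: α=4, u≡1; β=-2, v≡2 (mod 3); (1|3)=+1, (2|3)=-1; sign (−1)^0·+1^-2·-1^4 = +1.
(a,b)_∞: sgn(3553)=+, sgn(70499)=+, so +1.
(a,b)_17: α=1, u≡11; β=1, v≡1 (mod 17); (11|17)=-1, (1|17)=+1; sign (−1)^0·-1^1·+1^1 = -1.
(3553, 70499 / ℚ) ramifies at {17, 29}: a division algebra.

[17, 29]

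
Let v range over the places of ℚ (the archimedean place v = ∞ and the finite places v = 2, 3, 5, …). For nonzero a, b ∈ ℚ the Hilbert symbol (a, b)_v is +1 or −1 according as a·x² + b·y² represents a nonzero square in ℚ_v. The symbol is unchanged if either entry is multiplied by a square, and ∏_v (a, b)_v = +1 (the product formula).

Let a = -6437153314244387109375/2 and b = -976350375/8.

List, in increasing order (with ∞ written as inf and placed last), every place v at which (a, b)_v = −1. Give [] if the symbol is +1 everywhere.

Mod squares: a ≡ -4862, b ≡ -30030. Check v ∈ {∞, 2, 3, 5, 7, 11, 13, 17}.
v=17: a=17^5·(≡12), b=17^2·(≡15) mod 17; (12|17)=-1, (15|17)=+1; (−1)^{5·2·8}·(-1)^2·(+1)^5 = +1.
v=5: a=5^8·(≡2), b=5^3·(≡4) mod 5; (2|5)=-1, (4|5)=+1; (−1)^{8·3·2}·(-1)^3·(+1)^8 = -1.
v=11: a=11^3·(≡1), b=11^1·(≡5) mod 11; (1|11)=+1, (5|11)=+1; (−1)^{3·1·5}·(+1)^1·(+1)^3 = -1.
v=13: a=13^3·(≡4), b=13^1·(≡3) mod 13; (4|13)=+1, (3|13)=+1; (−1)^{3·1·6}·(+1)^1·(+1)^3 = +1.
v=2: v_2(a)=-1, v_2(b)=-3; units ≡ 1, 1 (mod 8); ε·ε+αω+βω = 0·0+-1·0+-3·0 ≡ 0  ⇒  (a,b)_2 = +1.
v=7: a=7^2·(≡5), b=7^1·(≡1) mod 7; (5|7)=-1, (1|7)=+1; (−1)^{2·1·3}·(-1)^1·(+1)^2 = -1.
v=3: a=3^4·(≡1), b=3^3·(≡1) mod 3; (1|3)=+1, (1|3)=+1; (−1)^{4·3·1}·(+1)^3·(+1)^4 = +1.
v=∞: -4862 < 0 and -30030 < 0  ⇒  (a,b)_∞ = -1.
(-4862, -30030 / ℚ) ramifies at {5, 7, 11, ∞}: a division algebra.

[5, 7, 11, inf]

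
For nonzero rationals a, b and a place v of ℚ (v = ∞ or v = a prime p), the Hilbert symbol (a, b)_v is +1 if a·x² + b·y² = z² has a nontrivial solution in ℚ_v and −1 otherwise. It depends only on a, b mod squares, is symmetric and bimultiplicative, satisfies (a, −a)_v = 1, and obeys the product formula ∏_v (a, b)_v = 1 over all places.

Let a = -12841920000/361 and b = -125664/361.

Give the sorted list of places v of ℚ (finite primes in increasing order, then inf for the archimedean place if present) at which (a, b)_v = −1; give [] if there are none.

Mod squares: a ≡ -182, b ≡ -7854. Check v ∈ {∞, 2, 3, 5, 7, 11, 13, 17, 19}.
v=17: a=17^0·(≡5), b=17^1·(≡5) mod 17; (5|17)=-1, (5|17)=-1; (−1)^{0·1·8}·(-1)^1·(-1)^0 = -1.
v=19: a=19^-2·(≡13), b=19^-2·(≡2) mod 19; (13|19)=-1, (2|19)=-1; (−1)^{-2·-2·9}·(-1)^-2·(-1)^-2 = +1.
v=2: v_2(a)=9, v_2(b)=5; units ≡ 5, 1 (mod 8); ε·ε+αω+βω = 0·0+9·0+5·1 ≡ 1  ⇒  (a,b)_2 = -1.
v=13: a=13^1·(≡10), b=13^0·(≡2) mod 13; (10|13)=+1, (2|13)=-1; (−1)^{1·0·6}·(+1)^0·(-1)^1 = -1.
v=5: a=5^4·(≡3), b=5^0·(≡1) mod 5; (3|5)=-1, (1|5)=+1; (−1)^{4·0·2}·(-1)^0·(+1)^4 = +1.
v=3: a=3^2·(≡1), b=3^1·(≡1) mod 3; (1|3)=+1, (1|3)=+1; (−1)^{2·1·1}·(+1)^1·(+1)^2 = +1.
v=∞: -182 < 0 and -7854 < 0  ⇒  (a,b)_∞ = -1.
v=11: a=11^0·(≡4), b=11^1·(≡3) mod 11; (4|11)=+1, (3|11)=+1; (−1)^{0·1·5}·(+1)^1·(+1)^0 = +1.
v=7: a=7^3·(≡1), b=7^1·(≡6) mod 7; (1|7)=+1, (6|7)=-1; (−1)^{3·1·3}·(+1)^1·(-1)^3 = +1.
(-182, -7854 / ℚ) ramifies at {2, 13, 17, ∞}: a division algebra.

[2, 13, 17, inf]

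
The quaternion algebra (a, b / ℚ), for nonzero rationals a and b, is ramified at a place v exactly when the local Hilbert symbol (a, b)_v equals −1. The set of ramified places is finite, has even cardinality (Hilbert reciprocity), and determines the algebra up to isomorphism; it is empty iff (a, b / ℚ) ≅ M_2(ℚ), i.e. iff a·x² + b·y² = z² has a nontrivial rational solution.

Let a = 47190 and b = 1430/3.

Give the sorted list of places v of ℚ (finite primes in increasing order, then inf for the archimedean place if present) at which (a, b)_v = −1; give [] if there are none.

Mod squares: a ≡ 390, b ≡ 4290. Check v ∈ {∞, 2, 3, 5, 11, 13}.
v=2: v_2(a)=1, v_2(b)=1; units ≡ 3, 1 (mod 8); ε·ε+αω+βω = 1·0+1·0+1·1 ≡ 1  ⇒  (a,b)_2 = -1.
v=5: a=5^1·(≡3), b=5^1·(≡2) mod 5; (3|5)=-1, (2|5)=-1; (−1)^{1·1·2}·(-1)^1·(-1)^1 = +1.
v=3: a=3^1·(≡1), b=3^-1·(≡2) mod 3; (1|3)=+1, (2|3)=-1; (−1)^{1·-1·1}·(+1)^-1·(-1)^1 = +1.
v=∞: 390 > 0 and 4290 > 0  ⇒  (a,b)_∞ = +1.
v=11: a=11^2·(≡5), b=11^1·(≡3) mod 11; (5|11)=+1, (3|11)=+1; (−1)^{2·1·5}·(+1)^1·(+1)^2 = +1.
v=13: a=13^1·(≡3), b=13^1·(≡2) mod 13; (3|13)=+1, (2|13)=-1; (−1)^{1·1·6}·(+1)^1·(-1)^1 = -1.
|Ram(390, 4290)| = 2, even; anisotropic at {2, 13}.

[2, 13]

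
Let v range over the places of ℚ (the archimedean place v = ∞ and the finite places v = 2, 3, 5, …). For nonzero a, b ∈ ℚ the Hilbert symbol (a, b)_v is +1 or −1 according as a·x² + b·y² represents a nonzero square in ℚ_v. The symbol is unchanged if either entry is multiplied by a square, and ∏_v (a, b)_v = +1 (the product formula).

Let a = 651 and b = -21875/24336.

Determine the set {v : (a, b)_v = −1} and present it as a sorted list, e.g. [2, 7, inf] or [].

[7, 31]

Mod squares: a ≡ 651, b ≡ -35. Check v ∈ {∞, 2, 3, 5, 7, 13, 31}.
v=31: a=31^1·(≡21), b=31^0·(≡11) mod 31; (21|31)=-1, (11|31)=-1; (−1)^{1·0·15}·(-1)^0·(-1)^1 = -1.
v=13: a=13^0·(≡1), b=13^-2·(≡4) mod 13; (1|13)=+1, (4|13)=+1; (−1)^{0·-2·6}·(+1)^-2·(+1)^0 = +1.
v=∞: 651 > 0 and -35 < 0  ⇒  (a,b)_∞ = +1.
v=7: a=7^1·(≡2), b=7^1·(≡1) mod 7; (2|7)=+1, (1|7)=+1; (−1)^{1·1·3}·(+1)^1·(+1)^1 = -1.
v=5: a=5^0·(≡1), b=5^5·(≡3) mod 5; (1|5)=+1, (3|5)=-1; (−1)^{0·5·2}·(+1)^5·(-1)^0 = +1.
v=3: a=3^1·(≡1), b=3^-2·(≡1) mod 3; (1|3)=+1, (1|3)=+1; (−1)^{1·-2·1}·(+1)^-2·(+1)^1 = +1.
v=2: v_2(a)=0, v_2(b)=-4; units ≡ 3, 5 (mod 8); ε·ε+αω+βω = 1·0+0·1+-4·1 ≡ 0  ⇒  (a,b)_2 = +1.
Ram(651, -35) = {7, 31}; no ℚ_7-point on the conic.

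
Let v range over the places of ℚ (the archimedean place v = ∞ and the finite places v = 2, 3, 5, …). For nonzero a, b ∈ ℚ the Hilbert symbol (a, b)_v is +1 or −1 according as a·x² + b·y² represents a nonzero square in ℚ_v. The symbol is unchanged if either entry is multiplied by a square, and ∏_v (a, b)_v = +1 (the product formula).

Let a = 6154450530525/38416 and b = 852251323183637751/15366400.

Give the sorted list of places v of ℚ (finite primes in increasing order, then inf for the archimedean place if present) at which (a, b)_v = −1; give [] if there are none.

Mod squares: a ≡ 226058789, b ≡ 20550799. Check v ∈ {∞, 2, 3, 5, 7, 11, 17, 19, 23, 31, 37, 41}.
v=11: a=11^3·(≡9), b=11^6·(≡1) mod 11; (9|11)=+1, (1|11)=+1; (−1)^{3·6·5}·(+1)^6·(+1)^3 = +1.
v=3: a=3^2·(≡2), b=3^4·(≡1) mod 3; (2|3)=-1, (1|3)=+1; (−1)^{2·4·1}·(-1)^4·(+1)^2 = +1.
v=41: a=41^1·(≡10), b=41^1·(≡6) mod 41; (10|41)=+1, (6|41)=-1; (−1)^{1·1·20}·(+1)^1·(-1)^1 = -1.
v=17: a=17^0·(≡6), b=17^2·(≡8) mod 17; (6|17)=-1, (8|17)=+1; (−1)^{0·2·8}·(-1)^2·(+1)^0 = +1.
v=23: a=23^1·(≡11), b=23^1·(≡4) mod 23; (11|23)=-1, (4|23)=+1; (−1)^{1·1·11}·(-1)^1·(+1)^1 = +1.
v=19: a=19^1·(≡12), b=19^1·(≡15) mod 19; (12|19)=-1, (15|19)=-1; (−1)^{1·1·9}·(-1)^1·(-1)^1 = -1.
v=5: a=5^2·(≡1), b=5^-2·(≡1) mod 5; (1|5)=+1, (1|5)=+1; (−1)^{2·-2·2}·(+1)^-2·(+1)^2 = +1.
v=2: v_2(a)=-4, v_2(b)=-8; units ≡ 5, 7 (mod 8); ε·ε+αω+βω = 0·1+-4·0+-8·1 ≡ 0  ⇒  (a,b)_2 = +1.
v=37: a=37^1·(≡31), b=37^1·(≡14) mod 37; (31|37)=-1, (14|37)=-1; (−1)^{1·1·18}·(-1)^1·(-1)^1 = +1.
v=31: a=31^1·(≡27), b=31^1·(≡9) mod 31; (27|31)=-1, (9|31)=+1; (−1)^{1·1·15}·(-1)^1·(+1)^1 = +1.
v=∞: 226058789 > 0 and 20550799 > 0  ⇒  (a,b)_∞ = +1.
v=7: a=7^-4·(≡5), b=7^-4·(≡5) mod 7; (5|7)=-1, (5|7)=-1; (−1)^{-4·-4·3}·(-1)^-4·(-1)^-4 = +1.
Ram(226058789, 20550799) = {19, 41}; no ℚ_19-point on the conic.

[19, 41]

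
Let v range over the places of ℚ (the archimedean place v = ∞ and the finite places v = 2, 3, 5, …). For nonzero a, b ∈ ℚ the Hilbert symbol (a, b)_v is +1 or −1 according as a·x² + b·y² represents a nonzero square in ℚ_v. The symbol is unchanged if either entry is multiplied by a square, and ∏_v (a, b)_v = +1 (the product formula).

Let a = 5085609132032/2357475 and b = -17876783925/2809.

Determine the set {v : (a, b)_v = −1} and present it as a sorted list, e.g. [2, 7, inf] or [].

[2, 3, 13, 17, 19, 23]

(a, b) ≡ (138567, -1621477) mod (ℚ^×)²; places V = {2, 3, 5, 7, 11, 13, 17, 19, 23, 29, 43, 53, ∞}.
(a,b)_43: α=-2, u≡41; β=0, v≡6 (mod 43); (41|43)=+1, (6|43)=+1; sign (−1)^0·+1^0·+1^-2 = +1.
(a,b)_19: α=1, u≡4; β=0, v≡3 (mod 19); (4|19)=+1, (3|19)=-1; sign (−1)^0·+1^0·-1^1 = -1.
(a,b)_13: α=5, u≡1; β=1, v≡6 (mod 13); (1|13)=+1, (6|13)=-1; sign (−1)^0·+1^1·-1^5 = -1.
(a,b)_2: α=16, β=0; u≡7, v≡3 (mod 8); ε(u)ε(v)=1·1, αω(v)=16·1, βω(u)=0·0; sum ≡ 1  ⇒  -1.
(a,b)_53: α=0, u≡7; β=-2, v≡5 (mod 53); (7|53)=+1, (5|53)=-1; sign (−1)^0·+1^-2·-1^0 = +1.
(a,b)_3: α=-1, u≡1; β=2, v≡2 (mod 3); (1|3)=+1, (2|3)=-1; sign (−1)^0·+1^2·-1^-1 = -1.
(a,b)_7: α=0, u≡2; β=2, v≡5 (mod 7); (2|7)=+1, (5|7)=-1; sign (−1)^0·+1^2·-1^0 = +1.
(a,b)_29: α=0, u≡25; β=1, v≡23 (mod 29); (25|29)=+1, (23|29)=+1; sign (−1)^0·+1^1·+1^0 = +1.
(a,b)_5: α=-2, u≡3; β=2, v≡2 (mod 5); (3|5)=-1, (2|5)=-1; sign (−1)^0·-1^2·-1^-2 = +1.
(a,b)_∞: sgn(138567)=+, sgn(-1621477)=−, so +1.
(a,b)_23: α=0, u≡10; β=1, v≡20 (mod 23); (10|23)=-1, (20|23)=-1; sign (−1)^0·-1^1·-1^0 = -1.
(a,b)_17: α=-1, u≡8; β=1, v≡5 (mod 17); (8|17)=+1, (5|17)=-1; sign (−1)^0·+1^1·-1^-1 = -1.
(a,b)_11: α=1, u≡6; β=1, v≡3 (mod 11); (6|11)=-1, (3|11)=+1; sign (−1)^1·-1^1·+1^1 = +1.
(138567, -1621477 / ℚ) ramifies at {2, 3, 13, 17, 19, 23}: a division algebra.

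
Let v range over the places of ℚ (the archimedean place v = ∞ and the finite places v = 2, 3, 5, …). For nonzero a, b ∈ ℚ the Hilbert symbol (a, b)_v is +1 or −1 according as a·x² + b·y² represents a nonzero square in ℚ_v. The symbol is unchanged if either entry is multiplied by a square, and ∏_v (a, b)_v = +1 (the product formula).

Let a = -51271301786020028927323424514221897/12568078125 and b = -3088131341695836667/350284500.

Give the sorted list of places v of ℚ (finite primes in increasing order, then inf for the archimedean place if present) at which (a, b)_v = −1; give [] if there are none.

[7, 23, 31, inf]

(a, b) ≡ (-358701, -260015) mod (ℚ^×)²; places V = {2, 3, 5, 7, 11, 17, 19, 23, 29, 31, ∞}.
(a,b)_3: α=-3, u≡1; β=-6, v≡1 (mod 3); (1|3)=+1, (1|3)=+1; sign (−1)^0·+1^-6·+1^-3 = +1.
(a,b)_11: α=0, u≡3; β=2, v≡5 (mod 11); (3|11)=+1, (5|11)=+1; sign (−1)^0·+1^2·+1^0 = +1.
(a,b)_23: α=2, u≡17; β=1, v≡17 (mod 23); (17|23)=-1, (17|23)=-1; sign (−1)^0·-1^1·-1^2 = -1.
(a,b)_17: α=6, u≡4; β=3, v≡7 (mod 17); (4|17)=+1, (7|17)=-1; sign (−1)^0·+1^3·-1^6 = +1.
(a,b)_5: α=-6, u≡4; β=-3, v≡3 (mod 5); (4|5)=+1, (3|5)=-1; sign (−1)^0·+1^-3·-1^-6 = +1.
(a,b)_19: α=3, u≡17; β=1, v≡13 (mod 19); (17|19)=+1, (13|19)=-1; sign (−1)^1·+1^1·-1^3 = +1.
(a,b)_∞: sgn(-358701)=−, sgn(-260015)=−, so -1.
(a,b)_7: α=9, u≡4; β=5, v≡1 (mod 7); (4|7)=+1, (1|7)=+1; sign (−1)^1·+1^5·+1^9 = -1.
(a,b)_29: α=9, u≡11; β=4, v≡16 (mod 29); (11|29)=-1, (16|29)=+1; sign (−1)^0·-1^4·+1^9 = +1.
(a,b)_2: α=0, β=-2; u≡3, v≡1 (mod 8); ε(u)ε(v)=1·0, αω(v)=0·0, βω(u)=-2·1; sum ≡ 0  ⇒  +1.
(a,b)_31: α=-3, u≡27; β=-2, v≡6 (mod 31); (27|31)=-1, (6|31)=-1; sign (−1)^0·-1^-2·-1^-3 = -1.
(-358701, -260015 / ℚ) ramifies at {7, 23, 31, ∞}: a division algebra.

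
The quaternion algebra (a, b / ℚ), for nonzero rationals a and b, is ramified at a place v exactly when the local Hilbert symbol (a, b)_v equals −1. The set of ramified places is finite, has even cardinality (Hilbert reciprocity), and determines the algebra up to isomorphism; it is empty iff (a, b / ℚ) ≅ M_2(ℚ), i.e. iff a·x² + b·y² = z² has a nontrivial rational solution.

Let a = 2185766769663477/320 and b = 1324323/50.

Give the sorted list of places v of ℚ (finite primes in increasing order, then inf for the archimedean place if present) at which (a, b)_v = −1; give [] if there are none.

(a, b) ≡ (65, 6006) mod (ℚ^×)²; places V = {2, 3, 5, 7, 11, 13, ∞}.
(a,b)_5: α=-1, u≡3; β=-2, v≡4 (mod 5); (3|5)=-1, (4|5)=+1; sign (−1)^0·-1^-2·+1^-1 = +1.
(a,b)_13: α=1, u≡6; β=1, v≡5 (mod 13); (6|13)=-1, (5|13)=-1; sign (−1)^0·-1^1·-1^1 = +1.
(a,b)_11: α=4, u≡2; β=1, v≡7 (mod 11); (2|11)=-1, (7|11)=-1; sign (−1)^0·-1^1·-1^4 = -1.
(a,b)_2: α=-6, β=-1; u≡1, v≡3 (mod 8); ε(u)ε(v)=0·1, αω(v)=-6·1, βω(u)=-1·0; sum ≡ 0  ⇒  +1.
(a,b)_7: α=4, u≡4; β=3, v≡4 (mod 7); (4|7)=+1, (4|7)=+1; sign (−1)^0·+1^3·+1^4 = +1.
(a,b)_3: α=14, u≡2; β=3, v≡1 (mod 3); (2|3)=-1, (1|3)=+1; sign (−1)^0·-1^3·+1^14 = -1.
(a,b)_∞: sgn(65)=+, sgn(6006)=+, so +1.
|Ram(65, 6006)| = 2, even; anisotropic at {3, 11}.

[3, 11]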